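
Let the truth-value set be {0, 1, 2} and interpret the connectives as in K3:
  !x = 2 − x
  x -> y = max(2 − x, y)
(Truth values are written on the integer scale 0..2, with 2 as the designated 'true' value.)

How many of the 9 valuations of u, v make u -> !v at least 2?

5

u = 0, v = 0 ↦ 2  ≥
u = 0, v = 1 ↦ 2  ≥
u = 0, v = 2 ↦ 2  ≥
u = 1, v = 0 ↦ 2  ≥
u = 1, v = 1 ↦ 1  <
u = 1, v = 2 ↦ 1  <
u = 2, v = 0 ↦ 2  ≥
u = 2, v = 1 ↦ 1  <
u = 2, v = 2 ↦ 0  <
So 5 of the 9 assignments meet the threshold.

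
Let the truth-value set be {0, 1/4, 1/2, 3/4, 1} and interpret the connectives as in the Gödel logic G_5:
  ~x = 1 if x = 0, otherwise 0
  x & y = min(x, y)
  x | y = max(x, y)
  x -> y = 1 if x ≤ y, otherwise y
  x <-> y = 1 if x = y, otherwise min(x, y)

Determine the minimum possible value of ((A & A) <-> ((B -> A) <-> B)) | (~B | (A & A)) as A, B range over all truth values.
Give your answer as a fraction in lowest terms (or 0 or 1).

Take A = 1/2, B = 1/4:
A & A = 1/2 & 1/2 = 1/2
B -> A = 1/4 -> 1/2 = 1
(B -> A) <-> B = 1 <-> 1/4 = 1/4
(A & A) <-> ((B -> A) <-> B) = 1/2 <-> 1/4 = 1/4
~B = ~1/4 = 0
A & A = 1/2 & 1/2 = 1/2
~B | (A & A) = 0 | 1/2 = 1/2
((A & A) <-> ((B -> A) <-> B)) | (~B | (A & A)) = 1/4 | 1/2 = 1/2
No assignment yields a value below 1/2, so this is the minimum.

1/2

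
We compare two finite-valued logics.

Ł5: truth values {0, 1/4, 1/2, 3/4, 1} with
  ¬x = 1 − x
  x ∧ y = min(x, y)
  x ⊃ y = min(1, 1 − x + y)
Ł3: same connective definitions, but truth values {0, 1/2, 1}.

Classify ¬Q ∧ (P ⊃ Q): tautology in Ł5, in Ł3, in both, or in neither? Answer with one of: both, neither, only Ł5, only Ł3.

neither

In Ł5: at P = 0, Q = 1/4 the value is 3/4 — not a tautology.
In Ł3: at P = 0, Q = 1/2 the value is 1/2 — not a tautology.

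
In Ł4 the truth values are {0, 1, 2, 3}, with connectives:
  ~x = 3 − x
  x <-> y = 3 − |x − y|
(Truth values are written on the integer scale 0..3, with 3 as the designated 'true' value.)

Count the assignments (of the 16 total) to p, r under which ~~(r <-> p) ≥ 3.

p = 0, r = 0 ↦ 3  ≥
p = 0, r = 1 ↦ 2  <
p = 0, r = 2 ↦ 1  <
p = 0, r = 3 ↦ 0  <
p = 1, r = 0 ↦ 2  <
p = 1, r = 1 ↦ 3  ≥
p = 1, r = 2 ↦ 2  <
p = 1, r = 3 ↦ 1  <
p = 2, r = 0 ↦ 1  <
p = 2, r = 1 ↦ 2  <
p = 2, r = 2 ↦ 3  ≥
p = 2, r = 3 ↦ 2  <
p = 3, r = 0 ↦ 0  <
p = 3, r = 1 ↦ 1  <
p = 3, r = 2 ↦ 2  <
p = 3, r = 3 ↦ 3  ≥
So 4 of the 16 assignments meet the threshold.

4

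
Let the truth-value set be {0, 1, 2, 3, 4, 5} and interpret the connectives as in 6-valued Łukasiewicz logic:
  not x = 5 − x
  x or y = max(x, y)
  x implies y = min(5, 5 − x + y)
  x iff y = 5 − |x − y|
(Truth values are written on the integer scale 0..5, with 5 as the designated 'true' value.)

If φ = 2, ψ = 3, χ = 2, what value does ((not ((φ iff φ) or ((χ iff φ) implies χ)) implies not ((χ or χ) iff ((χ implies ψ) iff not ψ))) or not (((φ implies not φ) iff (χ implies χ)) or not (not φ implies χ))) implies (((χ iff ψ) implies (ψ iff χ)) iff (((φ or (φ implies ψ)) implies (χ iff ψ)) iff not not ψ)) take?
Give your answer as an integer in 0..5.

4

φ iff φ = 2 iff 2 = 5
χ iff φ = 2 iff 2 = 5
(χ iff φ) implies χ = 5 implies 2 = 2
(φ iff φ) or ((χ iff φ) implies χ) = 5 or 2 = 5
not ((φ iff φ) or ((χ iff φ) implies χ)) = not 5 = 0
χ or χ = 2 or 2 = 2
χ implies ψ = 2 implies 3 = 5
not ψ = not 3 = 2
(χ implies ψ) iff not ψ = 5 iff 2 = 2
(χ or χ) iff ((χ implies ψ) iff not ψ) = 2 iff 2 = 5
not ((χ or χ) iff ((χ implies ψ) iff not ψ)) = not 5 = 0
not ((φ iff φ) or ((χ iff φ) implies χ)) implies not ((χ or χ) iff ((χ implies ψ) iff not ψ)) = 0 implies 0 = 5
not φ = not 2 = 3
φ implies not φ = 2 implies 3 = 5
χ implies χ = 2 implies 2 = 5
(φ implies not φ) iff (χ implies χ) = 5 iff 5 = 5
not φ = not 2 = 3
not φ implies χ = 3 implies 2 = 4
not (not φ implies χ) = not 4 = 1
((φ implies not φ) iff (χ implies χ)) or not (not φ implies χ) = 5 or 1 = 5
not (((φ implies not φ) iff (χ implies χ)) or not (not φ implies χ)) = not 5 = 0
(not ((φ iff φ) or ((χ iff φ) implies χ)) implies not ((χ or χ) iff ((χ implies ψ) iff not ψ))) or not (((φ implies not φ) iff (χ implies χ)) or not (not φ implies χ)) = 5 or 0 = 5
χ iff ψ = 2 iff 3 = 4
ψ iff χ = 3 iff 2 = 4
(χ iff ψ) implies (ψ iff χ) = 4 implies 4 = 5
φ implies ψ = 2 implies 3 = 5
φ or (φ implies ψ) = 2 or 5 = 5
χ iff ψ = 2 iff 3 = 4
(φ or (φ implies ψ)) implies (χ iff ψ) = 5 implies 4 = 4
not ψ = not 3 = 2
not not ψ = not 2 = 3
((φ or (φ implies ψ)) implies (χ iff ψ)) iff not not ψ = 4 iff 3 = 4
((χ iff ψ) implies (ψ iff χ)) iff (((φ or (φ implies ψ)) implies (χ iff ψ)) iff not not ψ) = 5 iff 4 = 4
((not ((φ iff φ) or ((χ iff φ) implies χ)) implies not ((χ or χ) iff ((χ implies ψ) iff not ψ))) or not (((φ implies not φ) iff (χ implies χ)) or not (not φ implies χ))) implies (((χ iff ψ) implies (ψ iff χ)) iff (((φ or (φ implies ψ)) implies (χ iff ψ)) iff not not ψ)) = 5 implies 4 = 4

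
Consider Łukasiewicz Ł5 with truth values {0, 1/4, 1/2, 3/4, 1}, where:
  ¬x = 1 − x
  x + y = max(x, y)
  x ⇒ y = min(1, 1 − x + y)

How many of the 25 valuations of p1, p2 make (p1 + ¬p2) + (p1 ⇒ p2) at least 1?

value 1: 22 assignments (counts)
value 3/4: 3 assignments
So 22 of the 25 assignments meet the threshold.

22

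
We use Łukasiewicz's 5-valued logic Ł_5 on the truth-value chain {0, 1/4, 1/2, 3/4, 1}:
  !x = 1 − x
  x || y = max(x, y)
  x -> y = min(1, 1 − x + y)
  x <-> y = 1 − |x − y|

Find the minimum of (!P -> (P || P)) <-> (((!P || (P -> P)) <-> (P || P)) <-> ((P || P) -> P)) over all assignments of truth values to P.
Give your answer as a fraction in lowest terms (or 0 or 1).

1/2

Take P = 1/2:
!P = !1/2 = 1/2
P || P = 1/2 || 1/2 = 1/2
!P -> (P || P) = 1/2 -> 1/2 = 1
!P = !1/2 = 1/2
P -> P = 1/2 -> 1/2 = 1
!P || (P -> P) = 1/2 || 1 = 1
P || P = 1/2 || 1/2 = 1/2
(!P || (P -> P)) <-> (P || P) = 1 <-> 1/2 = 1/2
P || P = 1/2 || 1/2 = 1/2
(P || P) -> P = 1/2 -> 1/2 = 1
((!P || (P -> P)) <-> (P || P)) <-> ((P || P) -> P) = 1/2 <-> 1 = 1/2
(!P -> (P || P)) <-> (((!P || (P -> P)) <-> (P || P)) <-> ((P || P) -> P)) = 1 <-> 1/2 = 1/2
No assignment yields a value below 1/2, so this is the minimum.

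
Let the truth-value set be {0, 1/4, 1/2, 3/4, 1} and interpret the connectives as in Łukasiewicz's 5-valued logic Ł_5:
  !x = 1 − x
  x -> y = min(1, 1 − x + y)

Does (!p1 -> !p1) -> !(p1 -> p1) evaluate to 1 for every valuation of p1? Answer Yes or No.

No

Counterexample: take p1 = 0.
!p1 = !0 = 1
!p1 = !0 = 1
!p1 -> !p1 = 1 -> 1 = 1
p1 -> p1 = 0 -> 0 = 1
!(p1 -> p1) = !1 = 0
(!p1 -> !p1) -> !(p1 -> p1) = 1 -> 0 = 0
This gives 0 ≠ 1.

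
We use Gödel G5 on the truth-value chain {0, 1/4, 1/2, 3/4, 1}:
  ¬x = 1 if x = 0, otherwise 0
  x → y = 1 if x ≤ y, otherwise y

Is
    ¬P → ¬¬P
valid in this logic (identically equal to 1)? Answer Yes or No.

No

Counterexample: take P = 0.
¬P = ¬0 = 1
¬P = ¬0 = 1
¬¬P = ¬1 = 0
¬P → ¬¬P = 1 → 0 = 0
This gives 0 ≠ 1.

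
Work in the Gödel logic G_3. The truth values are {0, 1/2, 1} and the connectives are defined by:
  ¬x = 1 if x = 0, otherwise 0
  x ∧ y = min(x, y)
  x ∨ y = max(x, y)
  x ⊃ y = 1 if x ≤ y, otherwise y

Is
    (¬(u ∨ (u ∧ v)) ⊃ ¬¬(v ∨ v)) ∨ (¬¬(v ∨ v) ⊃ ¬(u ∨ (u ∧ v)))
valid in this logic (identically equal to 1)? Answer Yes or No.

u = 0, v = 0 ↦ 1
u = 0, v = 1/2 ↦ 1
u = 0, v = 1 ↦ 1
u = 1/2, v = 0 ↦ 1
u = 1/2, v = 1/2 ↦ 1
u = 1/2, v = 1 ↦ 1
u = 1, v = 0 ↦ 1
u = 1, v = 1/2 ↦ 1
u = 1, v = 1 ↦ 1
Every assignment gives a value ≥ 1.

Yes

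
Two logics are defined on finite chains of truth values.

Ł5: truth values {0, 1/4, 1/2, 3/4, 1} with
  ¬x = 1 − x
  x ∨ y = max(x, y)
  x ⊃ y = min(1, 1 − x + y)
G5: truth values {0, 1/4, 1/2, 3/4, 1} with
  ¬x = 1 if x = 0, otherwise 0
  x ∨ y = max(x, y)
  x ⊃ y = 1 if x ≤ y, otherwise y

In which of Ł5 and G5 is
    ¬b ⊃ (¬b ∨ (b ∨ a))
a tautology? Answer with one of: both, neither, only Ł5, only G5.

both

In Ł5: every assignment gives 1 — tautology.
In G5: every assignment gives 1 — tautology.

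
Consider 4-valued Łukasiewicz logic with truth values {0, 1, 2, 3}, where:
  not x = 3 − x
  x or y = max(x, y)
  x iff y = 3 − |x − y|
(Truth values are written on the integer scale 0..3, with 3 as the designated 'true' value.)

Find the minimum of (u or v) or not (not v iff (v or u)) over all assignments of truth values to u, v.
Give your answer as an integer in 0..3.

1

Take u = 0, v = 1:
u or v = 0 or 1 = 1
not v = not 1 = 2
v or u = 1 or 0 = 1
not v iff (v or u) = 2 iff 1 = 2
not (not v iff (v or u)) = not 2 = 1
(u or v) or not (not v iff (v or u)) = 1 or 1 = 1
No assignment yields a value below 1, so this is the minimum.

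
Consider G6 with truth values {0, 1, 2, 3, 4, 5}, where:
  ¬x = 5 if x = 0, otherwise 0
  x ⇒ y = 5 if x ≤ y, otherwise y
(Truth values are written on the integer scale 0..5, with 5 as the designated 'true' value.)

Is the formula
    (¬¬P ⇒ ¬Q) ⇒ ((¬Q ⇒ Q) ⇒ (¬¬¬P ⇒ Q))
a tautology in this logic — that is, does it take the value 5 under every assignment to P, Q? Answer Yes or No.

Counterexample: take P = 0, Q = 1.
¬P = ¬0 = 5
¬¬P = ¬5 = 0
¬Q = ¬1 = 0
¬¬P ⇒ ¬Q = 0 ⇒ 0 = 5
¬Q = ¬1 = 0
¬Q ⇒ Q = 0 ⇒ 1 = 5
¬P = ¬0 = 5
¬¬P = ¬5 = 0
¬¬¬P = ¬0 = 5
¬¬¬P ⇒ Q = 5 ⇒ 1 = 1
(¬Q ⇒ Q) ⇒ (¬¬¬P ⇒ Q) = 5 ⇒ 1 = 1
(¬¬P ⇒ ¬Q) ⇒ ((¬Q ⇒ Q) ⇒ (¬¬¬P ⇒ Q)) = 5 ⇒ 1 = 1
This gives 1 ≠ 5.

No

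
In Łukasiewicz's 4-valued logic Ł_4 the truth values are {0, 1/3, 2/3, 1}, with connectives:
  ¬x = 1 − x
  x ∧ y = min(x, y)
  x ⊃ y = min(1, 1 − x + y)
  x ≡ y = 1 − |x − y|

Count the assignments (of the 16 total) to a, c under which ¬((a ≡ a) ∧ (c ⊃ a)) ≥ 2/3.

a = 0, c = 0 ↦ 0  <
a = 0, c = 1/3 ↦ 1/3  <
a = 0, c = 2/3 ↦ 2/3  ≥
a = 0, c = 1 ↦ 1  ≥
a = 1/3, c = 0 ↦ 0  <
a = 1/3, c = 1/3 ↦ 0  <
a = 1/3, c = 2/3 ↦ 1/3  <
a = 1/3, c = 1 ↦ 2/3  ≥
a = 2/3, c = 0 ↦ 0  <
a = 2/3, c = 1/3 ↦ 0  <
a = 2/3, c = 2/3 ↦ 0  <
a = 2/3, c = 1 ↦ 1/3  <
a = 1, c = 0 ↦ 0  <
a = 1, c = 1/3 ↦ 0  <
a = 1, c = 2/3 ↦ 0  <
a = 1, c = 1 ↦ 0  <
So 3 of the 16 assignments meet the threshold.

3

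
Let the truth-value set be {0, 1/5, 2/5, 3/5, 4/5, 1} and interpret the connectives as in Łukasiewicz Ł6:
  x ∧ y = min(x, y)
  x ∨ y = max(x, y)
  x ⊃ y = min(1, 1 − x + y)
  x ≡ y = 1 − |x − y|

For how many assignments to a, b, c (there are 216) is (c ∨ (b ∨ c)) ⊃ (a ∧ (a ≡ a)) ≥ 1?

value 1: 91 assignments (counts)
value 4/5: 35 assignments
value 3/5: 32 assignments
value 2/5: 27 assignments
value 1/5: 20 assignments
value 0: 11 assignments
So 91 of the 216 assignments meet the threshold.

91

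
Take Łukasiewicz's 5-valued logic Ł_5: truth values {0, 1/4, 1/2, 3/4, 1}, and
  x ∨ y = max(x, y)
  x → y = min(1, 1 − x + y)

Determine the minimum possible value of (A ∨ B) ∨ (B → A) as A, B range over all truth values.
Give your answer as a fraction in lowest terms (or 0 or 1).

Take A = 0, B = 1/2:
A ∨ B = 0 ∨ 1/2 = 1/2
B → A = 1/2 → 0 = 1/2
(A ∨ B) ∨ (B → A) = 1/2 ∨ 1/2 = 1/2
No assignment yields a value below 1/2, so this is the minimum.

1/2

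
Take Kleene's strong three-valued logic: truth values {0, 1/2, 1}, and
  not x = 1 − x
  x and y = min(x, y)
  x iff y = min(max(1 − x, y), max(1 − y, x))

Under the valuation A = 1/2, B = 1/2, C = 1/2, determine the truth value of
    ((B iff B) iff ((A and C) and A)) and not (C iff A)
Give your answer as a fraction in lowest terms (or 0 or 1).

1/2

B iff B = 1/2 iff 1/2 = 1/2
A and C = 1/2 and 1/2 = 1/2
(A and C) and A = 1/2 and 1/2 = 1/2
(B iff B) iff ((A and C) and A) = 1/2 iff 1/2 = 1/2
C iff A = 1/2 iff 1/2 = 1/2
not (C iff A) = not 1/2 = 1/2
((B iff B) iff ((A and C) and A)) and not (C iff A) = 1/2 and 1/2 = 1/2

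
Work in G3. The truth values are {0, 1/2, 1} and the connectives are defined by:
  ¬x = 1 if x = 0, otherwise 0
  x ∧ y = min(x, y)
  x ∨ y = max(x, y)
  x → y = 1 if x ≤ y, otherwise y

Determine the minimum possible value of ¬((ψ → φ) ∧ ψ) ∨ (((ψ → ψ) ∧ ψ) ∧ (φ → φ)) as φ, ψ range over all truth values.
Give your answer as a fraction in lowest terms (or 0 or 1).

Take φ = 1/2, ψ = 1/2:
ψ → φ = 1/2 → 1/2 = 1
(ψ → φ) ∧ ψ = 1 ∧ 1/2 = 1/2
¬((ψ → φ) ∧ ψ) = ¬1/2 = 0
ψ → ψ = 1/2 → 1/2 = 1
(ψ → ψ) ∧ ψ = 1 ∧ 1/2 = 1/2
φ → φ = 1/2 → 1/2 = 1
((ψ → ψ) ∧ ψ) ∧ (φ → φ) = 1/2 ∧ 1 = 1/2
¬((ψ → φ) ∧ ψ) ∨ (((ψ → ψ) ∧ ψ) ∧ (φ → φ)) = 0 ∨ 1/2 = 1/2
No assignment yields a value below 1/2, so this is the minimum.

1/2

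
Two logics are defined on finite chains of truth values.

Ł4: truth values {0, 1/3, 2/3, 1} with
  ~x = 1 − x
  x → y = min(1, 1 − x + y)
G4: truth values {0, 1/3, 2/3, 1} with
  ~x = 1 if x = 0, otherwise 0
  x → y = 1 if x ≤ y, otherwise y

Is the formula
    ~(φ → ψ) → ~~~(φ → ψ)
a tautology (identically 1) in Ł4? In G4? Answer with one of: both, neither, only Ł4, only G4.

both

In Ł4: every assignment gives 1 — tautology.
In G4: every assignment gives 1 — tautology.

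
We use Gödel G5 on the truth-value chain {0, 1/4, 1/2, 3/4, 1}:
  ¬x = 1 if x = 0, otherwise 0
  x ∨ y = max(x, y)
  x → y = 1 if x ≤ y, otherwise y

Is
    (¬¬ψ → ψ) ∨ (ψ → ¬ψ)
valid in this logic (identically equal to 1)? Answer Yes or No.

Counterexample: take ψ = 1/4.
¬ψ = ¬1/4 = 0
¬¬ψ = ¬0 = 1
¬¬ψ → ψ = 1 → 1/4 = 1/4
¬ψ = ¬1/4 = 0
ψ → ¬ψ = 1/4 → 0 = 0
(¬¬ψ → ψ) ∨ (ψ → ¬ψ) = 1/4 ∨ 0 = 1/4
This gives 1/4 ≠ 1.

No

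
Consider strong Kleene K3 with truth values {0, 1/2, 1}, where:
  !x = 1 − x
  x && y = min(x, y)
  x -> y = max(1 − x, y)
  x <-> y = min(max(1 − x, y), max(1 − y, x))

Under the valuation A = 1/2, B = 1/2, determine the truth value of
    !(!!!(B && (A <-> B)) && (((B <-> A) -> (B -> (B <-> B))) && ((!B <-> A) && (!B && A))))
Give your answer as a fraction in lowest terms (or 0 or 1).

A <-> B = 1/2 <-> 1/2 = 1/2
B && (A <-> B) = 1/2 && 1/2 = 1/2
!(B && (A <-> B)) = !1/2 = 1/2
!!(B && (A <-> B)) = !1/2 = 1/2
!!!(B && (A <-> B)) = !1/2 = 1/2
B <-> A = 1/2 <-> 1/2 = 1/2
B <-> B = 1/2 <-> 1/2 = 1/2
B -> (B <-> B) = 1/2 -> 1/2 = 1/2
(B <-> A) -> (B -> (B <-> B)) = 1/2 -> 1/2 = 1/2
!B = !1/2 = 1/2
!B <-> A = 1/2 <-> 1/2 = 1/2
!B = !1/2 = 1/2
!B && A = 1/2 && 1/2 = 1/2
(!B <-> A) && (!B && A) = 1/2 && 1/2 = 1/2
((B <-> A) -> (B -> (B <-> B))) && ((!B <-> A) && (!B && A)) = 1/2 && 1/2 = 1/2
!!!(B && (A <-> B)) && (((B <-> A) -> (B -> (B <-> B))) && ((!B <-> A) && (!B && A))) = 1/2 && 1/2 = 1/2
!(!!!(B && (A <-> B)) && (((B <-> A) -> (B -> (B <-> B))) && ((!B <-> A) && (!B && A)))) = !1/2 = 1/2

1/2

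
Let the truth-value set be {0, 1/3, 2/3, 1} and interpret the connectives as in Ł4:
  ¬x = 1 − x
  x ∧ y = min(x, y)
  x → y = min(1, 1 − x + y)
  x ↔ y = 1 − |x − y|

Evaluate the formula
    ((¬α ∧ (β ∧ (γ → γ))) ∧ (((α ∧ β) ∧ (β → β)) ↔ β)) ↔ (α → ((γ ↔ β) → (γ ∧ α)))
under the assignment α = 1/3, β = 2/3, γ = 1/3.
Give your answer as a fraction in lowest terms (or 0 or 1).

2/3

¬α = ¬1/3 = 2/3
γ → γ = 1/3 → 1/3 = 1
β ∧ (γ → γ) = 2/3 ∧ 1 = 2/3
¬α ∧ (β ∧ (γ → γ)) = 2/3 ∧ 2/3 = 2/3
α ∧ β = 1/3 ∧ 2/3 = 1/3
β → β = 2/3 → 2/3 = 1
(α ∧ β) ∧ (β → β) = 1/3 ∧ 1 = 1/3
((α ∧ β) ∧ (β → β)) ↔ β = 1/3 ↔ 2/3 = 2/3
(¬α ∧ (β ∧ (γ → γ))) ∧ (((α ∧ β) ∧ (β → β)) ↔ β) = 2/3 ∧ 2/3 = 2/3
γ ↔ β = 1/3 ↔ 2/3 = 2/3
γ ∧ α = 1/3 ∧ 1/3 = 1/3
(γ ↔ β) → (γ ∧ α) = 2/3 → 1/3 = 2/3
α → ((γ ↔ β) → (γ ∧ α)) = 1/3 → 2/3 = 1
((¬α ∧ (β ∧ (γ → γ))) ∧ (((α ∧ β) ∧ (β → β)) ↔ β)) ↔ (α → ((γ ↔ β) → (γ ∧ α))) = 2/3 ↔ 1 = 2/3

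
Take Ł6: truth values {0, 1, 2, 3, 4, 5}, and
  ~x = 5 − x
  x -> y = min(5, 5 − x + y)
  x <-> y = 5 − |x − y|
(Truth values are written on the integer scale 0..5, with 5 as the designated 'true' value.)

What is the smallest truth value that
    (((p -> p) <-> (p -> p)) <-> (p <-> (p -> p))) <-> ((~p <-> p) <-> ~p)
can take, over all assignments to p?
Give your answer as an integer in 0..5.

Take p = 1:
p -> p = 1 -> 1 = 5
p -> p = 1 -> 1 = 5
(p -> p) <-> (p -> p) = 5 <-> 5 = 5
p -> p = 1 -> 1 = 5
p <-> (p -> p) = 1 <-> 5 = 1
((p -> p) <-> (p -> p)) <-> (p <-> (p -> p)) = 5 <-> 1 = 1
~p = ~1 = 4
~p <-> p = 4 <-> 1 = 2
~p = ~1 = 4
(~p <-> p) <-> ~p = 2 <-> 4 = 3
(((p -> p) <-> (p -> p)) <-> (p <-> (p -> p))) <-> ((~p <-> p) <-> ~p) = 1 <-> 3 = 3
No assignment yields a value below 3, so this is the minimum.

3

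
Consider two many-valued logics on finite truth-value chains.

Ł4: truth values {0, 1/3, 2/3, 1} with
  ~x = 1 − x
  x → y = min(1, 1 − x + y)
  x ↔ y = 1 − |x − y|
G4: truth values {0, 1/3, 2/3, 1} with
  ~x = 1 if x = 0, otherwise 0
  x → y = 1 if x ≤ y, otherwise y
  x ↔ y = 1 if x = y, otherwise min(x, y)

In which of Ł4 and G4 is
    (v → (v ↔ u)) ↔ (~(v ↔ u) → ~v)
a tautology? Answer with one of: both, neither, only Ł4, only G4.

In Ł4: every assignment gives 1 — tautology.
In G4: at u = 1/3, v = 2/3 the value is 1/3 — not a tautology.

only Ł4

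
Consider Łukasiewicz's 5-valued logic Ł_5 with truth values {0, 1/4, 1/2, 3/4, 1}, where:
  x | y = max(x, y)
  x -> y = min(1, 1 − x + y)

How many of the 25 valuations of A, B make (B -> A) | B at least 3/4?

24

value 1: 19 assignments (counts)
value 3/4: 5 assignments (counts)
value 1/2: 1 assignment
So 24 of the 25 assignments meet the threshold.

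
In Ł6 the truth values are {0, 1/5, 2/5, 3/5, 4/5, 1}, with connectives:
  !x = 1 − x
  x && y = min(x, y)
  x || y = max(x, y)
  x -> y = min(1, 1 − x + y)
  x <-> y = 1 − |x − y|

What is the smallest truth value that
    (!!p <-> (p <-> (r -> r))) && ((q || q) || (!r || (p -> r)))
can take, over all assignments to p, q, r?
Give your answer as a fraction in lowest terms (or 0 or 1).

3/5

Take p = 4/5, q = 0, r = 2/5:
!p = !4/5 = 1/5
!!p = !1/5 = 4/5
r -> r = 2/5 -> 2/5 = 1
p <-> (r -> r) = 4/5 <-> 1 = 4/5
!!p <-> (p <-> (r -> r)) = 4/5 <-> 4/5 = 1
q || q = 0 || 0 = 0
!r = !2/5 = 3/5
p -> r = 4/5 -> 2/5 = 3/5
!r || (p -> r) = 3/5 || 3/5 = 3/5
(q || q) || (!r || (p -> r)) = 0 || 3/5 = 3/5
(!!p <-> (p <-> (r -> r))) && ((q || q) || (!r || (p -> r))) = 1 && 3/5 = 3/5
No assignment yields a value below 3/5, so this is the minimum.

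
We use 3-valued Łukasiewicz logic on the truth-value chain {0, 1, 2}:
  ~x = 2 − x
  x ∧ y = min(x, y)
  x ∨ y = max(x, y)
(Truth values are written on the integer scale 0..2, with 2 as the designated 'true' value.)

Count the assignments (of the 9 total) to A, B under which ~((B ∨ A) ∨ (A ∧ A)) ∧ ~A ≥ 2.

A = 0, B = 0 ↦ 2  ≥
A = 0, B = 1 ↦ 1  <
A = 0, B = 2 ↦ 0  <
A = 1, B = 0 ↦ 1  <
A = 1, B = 1 ↦ 1  <
A = 1, B = 2 ↦ 0  <
A = 2, B = 0 ↦ 0  <
A = 2, B = 1 ↦ 0  <
A = 2, B = 2 ↦ 0  <
So 1 of the 9 assignments meets the threshold.

1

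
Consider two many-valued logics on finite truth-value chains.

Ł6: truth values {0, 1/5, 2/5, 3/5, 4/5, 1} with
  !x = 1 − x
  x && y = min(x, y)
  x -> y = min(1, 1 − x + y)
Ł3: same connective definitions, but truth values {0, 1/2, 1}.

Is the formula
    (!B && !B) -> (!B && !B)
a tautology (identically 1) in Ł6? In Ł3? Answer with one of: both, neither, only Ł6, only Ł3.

In Ł6: every assignment gives 1 — tautology.
In Ł3: every assignment gives 1 — tautology.

both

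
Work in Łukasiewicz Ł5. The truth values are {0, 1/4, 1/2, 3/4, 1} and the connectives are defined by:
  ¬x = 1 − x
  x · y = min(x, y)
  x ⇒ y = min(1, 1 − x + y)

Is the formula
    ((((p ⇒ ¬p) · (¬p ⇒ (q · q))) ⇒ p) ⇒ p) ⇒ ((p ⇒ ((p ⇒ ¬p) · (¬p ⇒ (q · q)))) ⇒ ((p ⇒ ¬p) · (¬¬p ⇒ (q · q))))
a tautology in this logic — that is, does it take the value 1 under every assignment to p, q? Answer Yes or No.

Counterexample: take p = 3/4, q = 0.
¬p = ¬3/4 = 1/4
p ⇒ ¬p = 3/4 ⇒ 1/4 = 1/2
¬p = ¬3/4 = 1/4
q · q = 0 · 0 = 0
¬p ⇒ (q · q) = 1/4 ⇒ 0 = 3/4
(p ⇒ ¬p) · (¬p ⇒ (q · q)) = 1/2 · 3/4 = 1/2
((p ⇒ ¬p) · (¬p ⇒ (q · q))) ⇒ p = 1/2 ⇒ 3/4 = 1
(((p ⇒ ¬p) · (¬p ⇒ (q · q))) ⇒ p) ⇒ p = 1 ⇒ 3/4 = 3/4
¬p = ¬3/4 = 1/4
p ⇒ ¬p = 3/4 ⇒ 1/4 = 1/2
¬p = ¬3/4 = 1/4
q · q = 0 · 0 = 0
¬p ⇒ (q · q) = 1/4 ⇒ 0 = 3/4
(p ⇒ ¬p) · (¬p ⇒ (q · q)) = 1/2 · 3/4 = 1/2
p ⇒ ((p ⇒ ¬p) · (¬p ⇒ (q · q))) = 3/4 ⇒ 1/2 = 3/4
¬p = ¬3/4 = 1/4
p ⇒ ¬p = 3/4 ⇒ 1/4 = 1/2
¬p = ¬3/4 = 1/4
¬¬p = ¬1/4 = 3/4
q · q = 0 · 0 = 0
¬¬p ⇒ (q · q) = 3/4 ⇒ 0 = 1/4
(p ⇒ ¬p) · (¬¬p ⇒ (q · q)) = 1/2 · 1/4 = 1/4
(p ⇒ ((p ⇒ ¬p) · (¬p ⇒ (q · q)))) ⇒ ((p ⇒ ¬p) · (¬¬p ⇒ (q · q))) = 3/4 ⇒ 1/4 = 1/2
((((p ⇒ ¬p) · (¬p ⇒ (q · q))) ⇒ p) ⇒ p) ⇒ ((p ⇒ ((p ⇒ ¬p) · (¬p ⇒ (q · q)))) ⇒ ((p ⇒ ¬p) · (¬¬p ⇒ (q · q)))) = 3/4 ⇒ 1/2 = 3/4
This gives 3/4 ≠ 1.

No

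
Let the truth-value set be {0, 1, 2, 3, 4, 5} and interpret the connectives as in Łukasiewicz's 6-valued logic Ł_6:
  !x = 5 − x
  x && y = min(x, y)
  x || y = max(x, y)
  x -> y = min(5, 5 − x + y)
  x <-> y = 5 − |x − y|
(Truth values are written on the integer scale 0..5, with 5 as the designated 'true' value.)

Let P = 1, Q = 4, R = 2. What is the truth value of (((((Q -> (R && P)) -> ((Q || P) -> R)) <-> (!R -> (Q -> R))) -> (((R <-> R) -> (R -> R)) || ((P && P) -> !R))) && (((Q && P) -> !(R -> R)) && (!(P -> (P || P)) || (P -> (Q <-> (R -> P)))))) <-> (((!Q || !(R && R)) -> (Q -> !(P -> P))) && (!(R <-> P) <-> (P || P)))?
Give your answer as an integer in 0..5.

4

R && P = 2 && 1 = 1
Q -> (R && P) = 4 -> 1 = 2
Q || P = 4 || 1 = 4
(Q || P) -> R = 4 -> 2 = 3
(Q -> (R && P)) -> ((Q || P) -> R) = 2 -> 3 = 5
!R = !2 = 3
Q -> R = 4 -> 2 = 3
!R -> (Q -> R) = 3 -> 3 = 5
((Q -> (R && P)) -> ((Q || P) -> R)) <-> (!R -> (Q -> R)) = 5 <-> 5 = 5
R <-> R = 2 <-> 2 = 5
R -> R = 2 -> 2 = 5
(R <-> R) -> (R -> R) = 5 -> 5 = 5
P && P = 1 && 1 = 1
!R = !2 = 3
(P && P) -> !R = 1 -> 3 = 5
((R <-> R) -> (R -> R)) || ((P && P) -> !R) = 5 || 5 = 5
(((Q -> (R && P)) -> ((Q || P) -> R)) <-> (!R -> (Q -> R))) -> (((R <-> R) -> (R -> R)) || ((P && P) -> !R)) = 5 -> 5 = 5
Q && P = 4 && 1 = 1
R -> R = 2 -> 2 = 5
!(R -> R) = !5 = 0
(Q && P) -> !(R -> R) = 1 -> 0 = 4
P || P = 1 || 1 = 1
P -> (P || P) = 1 -> 1 = 5
!(P -> (P || P)) = !5 = 0
R -> P = 2 -> 1 = 4
Q <-> (R -> P) = 4 <-> 4 = 5
P -> (Q <-> (R -> P)) = 1 -> 5 = 5
!(P -> (P || P)) || (P -> (Q <-> (R -> P))) = 0 || 5 = 5
((Q && P) -> !(R -> R)) && (!(P -> (P || P)) || (P -> (Q <-> (R -> P)))) = 4 && 5 = 4
((((Q -> (R && P)) -> ((Q || P) -> R)) <-> (!R -> (Q -> R))) -> (((R <-> R) -> (R -> R)) || ((P && P) -> !R))) && (((Q && P) -> !(R -> R)) && (!(P -> (P || P)) || (P -> (Q <-> (R -> P))))) = 5 && 4 = 4
!Q = !4 = 1
R && R = 2 && 2 = 2
!(R && R) = !2 = 3
!Q || !(R && R) = 1 || 3 = 3
P -> P = 1 -> 1 = 5
!(P -> P) = !5 = 0
Q -> !(P -> P) = 4 -> 0 = 1
(!Q || !(R && R)) -> (Q -> !(P -> P)) = 3 -> 1 = 3
R <-> P = 2 <-> 1 = 4
!(R <-> P) = !4 = 1
P || P = 1 || 1 = 1
!(R <-> P) <-> (P || P) = 1 <-> 1 = 5
((!Q || !(R && R)) -> (Q -> !(P -> P))) && (!(R <-> P) <-> (P || P)) = 3 && 5 = 3
(((((Q -> (R && P)) -> ((Q || P) -> R)) <-> (!R -> (Q -> R))) -> (((R <-> R) -> (R -> R)) || ((P && P) -> !R))) && (((Q && P) -> !(R -> R)) && (!(P -> (P || P)) || (P -> (Q <-> (R -> P)))))) <-> (((!Q || !(R && R)) -> (Q -> !(P -> P))) && (!(R <-> P) <-> (P || P))) = 4 <-> 3 = 4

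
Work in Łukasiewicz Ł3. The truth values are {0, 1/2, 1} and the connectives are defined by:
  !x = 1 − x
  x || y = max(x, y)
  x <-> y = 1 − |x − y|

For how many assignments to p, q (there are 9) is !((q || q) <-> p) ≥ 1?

2

p = 0, q = 0 ↦ 0  <
p = 0, q = 1/2 ↦ 1/2  <
p = 0, q = 1 ↦ 1  ≥
p = 1/2, q = 0 ↦ 1/2  <
p = 1/2, q = 1/2 ↦ 0  <
p = 1/2, q = 1 ↦ 1/2  <
p = 1, q = 0 ↦ 1  ≥
p = 1, q = 1/2 ↦ 1/2  <
p = 1, q = 1 ↦ 0  <
So 2 of the 9 assignments meet the threshold.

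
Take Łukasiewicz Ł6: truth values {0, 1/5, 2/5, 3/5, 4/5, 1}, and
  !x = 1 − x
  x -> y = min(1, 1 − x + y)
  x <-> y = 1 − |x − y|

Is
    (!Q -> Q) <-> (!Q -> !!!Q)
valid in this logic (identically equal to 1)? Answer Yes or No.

Counterexample: take Q = 0.
!Q = !0 = 1
!Q -> Q = 1 -> 0 = 0
!Q = !0 = 1
!Q = !0 = 1
!!Q = !1 = 0
!!!Q = !0 = 1
!Q -> !!!Q = 1 -> 1 = 1
(!Q -> Q) <-> (!Q -> !!!Q) = 0 <-> 1 = 0
This gives 0 ≠ 1.

No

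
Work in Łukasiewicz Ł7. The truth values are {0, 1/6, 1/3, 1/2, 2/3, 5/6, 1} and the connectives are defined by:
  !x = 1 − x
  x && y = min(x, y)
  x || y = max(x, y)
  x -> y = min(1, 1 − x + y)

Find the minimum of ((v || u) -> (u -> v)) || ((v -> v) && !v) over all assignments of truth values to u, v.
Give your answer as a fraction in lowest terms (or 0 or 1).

1/2

Take u = 1, v = 1/2:
v || u = 1/2 || 1 = 1
u -> v = 1 -> 1/2 = 1/2
(v || u) -> (u -> v) = 1 -> 1/2 = 1/2
v -> v = 1/2 -> 1/2 = 1
!v = !1/2 = 1/2
(v -> v) && !v = 1 && 1/2 = 1/2
((v || u) -> (u -> v)) || ((v -> v) && !v) = 1/2 || 1/2 = 1/2
No assignment yields a value below 1/2, so this is the minimum.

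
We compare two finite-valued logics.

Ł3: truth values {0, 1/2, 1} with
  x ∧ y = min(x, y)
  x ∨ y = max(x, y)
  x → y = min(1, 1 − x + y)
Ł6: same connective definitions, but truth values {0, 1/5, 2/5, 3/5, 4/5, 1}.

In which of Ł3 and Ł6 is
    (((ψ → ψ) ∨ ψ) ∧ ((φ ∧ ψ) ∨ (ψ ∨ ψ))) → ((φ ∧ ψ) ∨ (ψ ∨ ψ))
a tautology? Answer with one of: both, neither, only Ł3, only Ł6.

both

In Ł3: every assignment gives 1 — tautology.
In Ł6: every assignment gives 1 — tautology.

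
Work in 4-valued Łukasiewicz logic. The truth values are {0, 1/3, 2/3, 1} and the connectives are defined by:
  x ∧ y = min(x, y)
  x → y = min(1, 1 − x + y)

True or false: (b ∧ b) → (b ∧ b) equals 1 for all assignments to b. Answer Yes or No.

b = 0 ↦ 1
b = 1/3 ↦ 1
b = 2/3 ↦ 1
b = 1 ↦ 1
Every assignment gives a value ≥ 1.

Yes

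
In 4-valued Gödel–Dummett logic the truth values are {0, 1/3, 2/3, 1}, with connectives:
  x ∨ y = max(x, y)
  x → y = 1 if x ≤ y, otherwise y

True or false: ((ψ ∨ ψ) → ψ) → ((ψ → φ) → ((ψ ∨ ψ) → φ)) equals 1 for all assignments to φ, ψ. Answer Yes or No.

Yes

φ = 0, ψ = 0 ↦ 1
φ = 0, ψ = 1/3 ↦ 1
φ = 0, ψ = 2/3 ↦ 1
φ = 0, ψ = 1 ↦ 1
φ = 1/3, ψ = 0 ↦ 1
φ = 1/3, ψ = 1/3 ↦ 1
φ = 1/3, ψ = 2/3 ↦ 1
φ = 1/3, ψ = 1 ↦ 1
φ = 2/3, ψ = 0 ↦ 1
φ = 2/3, ψ = 1/3 ↦ 1
φ = 2/3, ψ = 2/3 ↦ 1
φ = 2/3, ψ = 1 ↦ 1
φ = 1, ψ = 0 ↦ 1
φ = 1, ψ = 1/3 ↦ 1
φ = 1, ψ = 2/3 ↦ 1
φ = 1, ψ = 1 ↦ 1
Every assignment gives a value ≥ 1.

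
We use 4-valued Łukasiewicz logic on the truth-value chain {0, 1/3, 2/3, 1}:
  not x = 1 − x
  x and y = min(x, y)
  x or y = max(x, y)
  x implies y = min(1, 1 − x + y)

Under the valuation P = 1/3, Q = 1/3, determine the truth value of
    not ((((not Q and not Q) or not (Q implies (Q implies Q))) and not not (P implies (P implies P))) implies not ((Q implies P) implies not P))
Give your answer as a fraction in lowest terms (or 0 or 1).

1/3

not Q = not 1/3 = 2/3
not Q = not 1/3 = 2/3
not Q and not Q = 2/3 and 2/3 = 2/3
Q implies Q = 1/3 implies 1/3 = 1
Q implies (Q implies Q) = 1/3 implies 1 = 1
not (Q implies (Q implies Q)) = not 1 = 0
(not Q and not Q) or not (Q implies (Q implies Q)) = 2/3 or 0 = 2/3
P implies P = 1/3 implies 1/3 = 1
P implies (P implies P) = 1/3 implies 1 = 1
not (P implies (P implies P)) = not 1 = 0
not not (P implies (P implies P)) = not 0 = 1
((not Q and not Q) or not (Q implies (Q implies Q))) and not not (P implies (P implies P)) = 2/3 and 1 = 2/3
Q implies P = 1/3 implies 1/3 = 1
not P = not 1/3 = 2/3
(Q implies P) implies not P = 1 implies 2/3 = 2/3
not ((Q implies P) implies not P) = not 2/3 = 1/3
(((not Q and not Q) or not (Q implies (Q implies Q))) and not not (P implies (P implies P))) implies not ((Q implies P) implies not P) = 2/3 implies 1/3 = 2/3
not ((((not Q and not Q) or not (Q implies (Q implies Q))) and not not (P implies (P implies P))) implies not ((Q implies P) implies not P)) = not 2/3 = 1/3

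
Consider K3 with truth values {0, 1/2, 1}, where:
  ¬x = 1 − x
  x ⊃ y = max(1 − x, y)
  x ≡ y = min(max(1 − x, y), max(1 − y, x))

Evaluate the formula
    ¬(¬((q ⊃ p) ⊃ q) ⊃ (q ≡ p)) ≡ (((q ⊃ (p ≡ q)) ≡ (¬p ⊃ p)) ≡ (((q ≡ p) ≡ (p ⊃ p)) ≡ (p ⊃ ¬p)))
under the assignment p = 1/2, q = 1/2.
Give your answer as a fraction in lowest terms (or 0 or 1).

1/2

q ⊃ p = 1/2 ⊃ 1/2 = 1/2
(q ⊃ p) ⊃ q = 1/2 ⊃ 1/2 = 1/2
¬((q ⊃ p) ⊃ q) = ¬1/2 = 1/2
q ≡ p = 1/2 ≡ 1/2 = 1/2
¬((q ⊃ p) ⊃ q) ⊃ (q ≡ p) = 1/2 ⊃ 1/2 = 1/2
¬(¬((q ⊃ p) ⊃ q) ⊃ (q ≡ p)) = ¬1/2 = 1/2
p ≡ q = 1/2 ≡ 1/2 = 1/2
q ⊃ (p ≡ q) = 1/2 ⊃ 1/2 = 1/2
¬p = ¬1/2 = 1/2
¬p ⊃ p = 1/2 ⊃ 1/2 = 1/2
(q ⊃ (p ≡ q)) ≡ (¬p ⊃ p) = 1/2 ≡ 1/2 = 1/2
q ≡ p = 1/2 ≡ 1/2 = 1/2
p ⊃ p = 1/2 ⊃ 1/2 = 1/2
(q ≡ p) ≡ (p ⊃ p) = 1/2 ≡ 1/2 = 1/2
¬p = ¬1/2 = 1/2
p ⊃ ¬p = 1/2 ⊃ 1/2 = 1/2
((q ≡ p) ≡ (p ⊃ p)) ≡ (p ⊃ ¬p) = 1/2 ≡ 1/2 = 1/2
((q ⊃ (p ≡ q)) ≡ (¬p ⊃ p)) ≡ (((q ≡ p) ≡ (p ⊃ p)) ≡ (p ⊃ ¬p)) = 1/2 ≡ 1/2 = 1/2
¬(¬((q ⊃ p) ⊃ q) ⊃ (q ≡ p)) ≡ (((q ⊃ (p ≡ q)) ≡ (¬p ⊃ p)) ≡ (((q ≡ p) ≡ (p ⊃ p)) ≡ (p ⊃ ¬p))) = 1/2 ≡ 1/2 = 1/2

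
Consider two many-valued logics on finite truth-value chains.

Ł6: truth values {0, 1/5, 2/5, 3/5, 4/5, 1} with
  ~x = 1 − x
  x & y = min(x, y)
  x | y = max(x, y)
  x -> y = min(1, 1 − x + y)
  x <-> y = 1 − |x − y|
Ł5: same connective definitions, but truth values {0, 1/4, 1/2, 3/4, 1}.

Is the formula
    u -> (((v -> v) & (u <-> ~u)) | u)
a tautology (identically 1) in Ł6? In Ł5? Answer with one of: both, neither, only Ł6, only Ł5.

both

In Ł6: every assignment gives 1 — tautology.
In Ł5: every assignment gives 1 — tautology.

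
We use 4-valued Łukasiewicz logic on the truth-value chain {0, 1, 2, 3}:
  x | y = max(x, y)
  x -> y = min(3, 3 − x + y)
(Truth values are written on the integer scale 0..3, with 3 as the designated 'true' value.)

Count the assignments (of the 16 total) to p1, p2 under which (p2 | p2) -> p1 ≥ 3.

10

p1 = 0, p2 = 0 ↦ 3  ≥
p1 = 0, p2 = 1 ↦ 2  <
p1 = 0, p2 = 2 ↦ 1  <
p1 = 0, p2 = 3 ↦ 0  <
p1 = 1, p2 = 0 ↦ 3  ≥
p1 = 1, p2 = 1 ↦ 3  ≥
p1 = 1, p2 = 2 ↦ 2  <
p1 = 1, p2 = 3 ↦ 1  <
p1 = 2, p2 = 0 ↦ 3  ≥
p1 = 2, p2 = 1 ↦ 3  ≥
p1 = 2, p2 = 2 ↦ 3  ≥
p1 = 2, p2 = 3 ↦ 2  <
p1 = 3, p2 = 0 ↦ 3  ≥
p1 = 3, p2 = 1 ↦ 3  ≥
p1 = 3, p2 = 2 ↦ 3  ≥
p1 = 3, p2 = 3 ↦ 3  ≥
So 10 of the 16 assignments meet the threshold.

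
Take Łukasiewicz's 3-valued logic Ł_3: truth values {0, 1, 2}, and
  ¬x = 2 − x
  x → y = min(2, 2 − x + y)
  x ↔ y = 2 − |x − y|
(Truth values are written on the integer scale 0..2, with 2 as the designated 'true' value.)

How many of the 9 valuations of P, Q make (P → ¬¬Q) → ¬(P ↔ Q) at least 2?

4

P = 0, Q = 0 ↦ 0  <
P = 0, Q = 1 ↦ 1  <
P = 0, Q = 2 ↦ 2  ≥
P = 1, Q = 0 ↦ 2  ≥
P = 1, Q = 1 ↦ 0  <
P = 1, Q = 2 ↦ 1  <
P = 2, Q = 0 ↦ 2  ≥
P = 2, Q = 1 ↦ 2  ≥
P = 2, Q = 2 ↦ 0  <
So 4 of the 9 assignments meet the threshold.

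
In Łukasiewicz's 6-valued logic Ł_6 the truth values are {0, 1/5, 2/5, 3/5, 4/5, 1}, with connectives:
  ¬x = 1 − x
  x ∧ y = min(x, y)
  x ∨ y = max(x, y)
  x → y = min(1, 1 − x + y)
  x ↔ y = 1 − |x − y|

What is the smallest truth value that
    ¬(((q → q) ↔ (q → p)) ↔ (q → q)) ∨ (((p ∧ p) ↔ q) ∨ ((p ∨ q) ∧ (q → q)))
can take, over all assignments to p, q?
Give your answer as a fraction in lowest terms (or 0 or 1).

Take p = 0, q = 2/5:
q → q = 2/5 → 2/5 = 1
q → p = 2/5 → 0 = 3/5
(q → q) ↔ (q → p) = 1 ↔ 3/5 = 3/5
q → q = 2/5 → 2/5 = 1
((q → q) ↔ (q → p)) ↔ (q → q) = 3/5 ↔ 1 = 3/5
¬(((q → q) ↔ (q → p)) ↔ (q → q)) = ¬3/5 = 2/5
p ∧ p = 0 ∧ 0 = 0
(p ∧ p) ↔ q = 0 ↔ 2/5 = 3/5
p ∨ q = 0 ∨ 2/5 = 2/5
q → q = 2/5 → 2/5 = 1
(p ∨ q) ∧ (q → q) = 2/5 ∧ 1 = 2/5
((p ∧ p) ↔ q) ∨ ((p ∨ q) ∧ (q → q)) = 3/5 ∨ 2/5 = 3/5
¬(((q → q) ↔ (q → p)) ↔ (q → q)) ∨ (((p ∧ p) ↔ q) ∨ ((p ∨ q) ∧ (q → q))) = 2/5 ∨ 3/5 = 3/5
No assignment yields a value below 3/5, so this is the minimum.

3/5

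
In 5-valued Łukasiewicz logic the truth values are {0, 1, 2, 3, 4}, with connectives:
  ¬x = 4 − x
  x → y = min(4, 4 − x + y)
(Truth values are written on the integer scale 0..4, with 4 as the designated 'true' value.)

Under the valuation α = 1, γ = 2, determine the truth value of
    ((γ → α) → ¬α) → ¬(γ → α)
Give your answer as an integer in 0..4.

1

γ → α = 2 → 1 = 3
¬α = ¬1 = 3
(γ → α) → ¬α = 3 → 3 = 4
γ → α = 2 → 1 = 3
¬(γ → α) = ¬3 = 1
((γ → α) → ¬α) → ¬(γ → α) = 4 → 1 = 1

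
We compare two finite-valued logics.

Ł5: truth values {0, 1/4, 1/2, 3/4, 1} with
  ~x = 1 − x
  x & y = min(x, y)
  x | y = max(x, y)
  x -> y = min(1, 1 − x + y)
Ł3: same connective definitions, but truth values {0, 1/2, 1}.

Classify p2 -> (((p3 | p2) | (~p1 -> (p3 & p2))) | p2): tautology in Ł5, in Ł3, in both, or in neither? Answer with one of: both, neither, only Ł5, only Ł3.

both

In Ł5: every assignment gives 1 — tautology.
In Ł3: every assignment gives 1 — tautology.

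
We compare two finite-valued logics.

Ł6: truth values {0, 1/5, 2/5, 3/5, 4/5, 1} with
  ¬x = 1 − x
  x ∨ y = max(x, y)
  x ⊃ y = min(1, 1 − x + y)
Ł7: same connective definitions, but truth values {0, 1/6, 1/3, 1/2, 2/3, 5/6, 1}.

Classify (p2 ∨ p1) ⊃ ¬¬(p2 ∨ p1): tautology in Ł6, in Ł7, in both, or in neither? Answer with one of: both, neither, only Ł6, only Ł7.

In Ł6: every assignment gives 1 — tautology.
In Ł7: every assignment gives 1 — tautology.

both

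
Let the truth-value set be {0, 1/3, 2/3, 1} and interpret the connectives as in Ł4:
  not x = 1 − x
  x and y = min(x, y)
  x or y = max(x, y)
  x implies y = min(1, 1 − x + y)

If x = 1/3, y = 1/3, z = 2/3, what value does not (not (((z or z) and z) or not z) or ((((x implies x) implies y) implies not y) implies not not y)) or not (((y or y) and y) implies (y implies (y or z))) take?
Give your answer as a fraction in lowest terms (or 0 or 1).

2/3

z or z = 2/3 or 2/3 = 2/3
(z or z) and z = 2/3 and 2/3 = 2/3
not z = not 2/3 = 1/3
((z or z) and z) or not z = 2/3 or 1/3 = 2/3
not (((z or z) and z) or not z) = not 2/3 = 1/3
x implies x = 1/3 implies 1/3 = 1
(x implies x) implies y = 1 implies 1/3 = 1/3
not y = not 1/3 = 2/3
((x implies x) implies y) implies not y = 1/3 implies 2/3 = 1
not y = not 1/3 = 2/3
not not y = not 2/3 = 1/3
(((x implies x) implies y) implies not y) implies not not y = 1 implies 1/3 = 1/3
not (((z or z) and z) or not z) or ((((x implies x) implies y) implies not y) implies not not y) = 1/3 or 1/3 = 1/3
not (not (((z or z) and z) or not z) or ((((x implies x) implies y) implies not y) implies not not y)) = not 1/3 = 2/3
y or y = 1/3 or 1/3 = 1/3
(y or y) and y = 1/3 and 1/3 = 1/3
y or z = 1/3 or 2/3 = 2/3
y implies (y or z) = 1/3 implies 2/3 = 1
((y or y) and y) implies (y implies (y or z)) = 1/3 implies 1 = 1
not (((y or y) and y) implies (y implies (y or z))) = not 1 = 0
not (not (((z or z) and z) or not z) or ((((x implies x) implies y) implies not y) implies not not y)) or not (((y or y) and y) implies (y implies (y or z))) = 2/3 or 0 = 2/3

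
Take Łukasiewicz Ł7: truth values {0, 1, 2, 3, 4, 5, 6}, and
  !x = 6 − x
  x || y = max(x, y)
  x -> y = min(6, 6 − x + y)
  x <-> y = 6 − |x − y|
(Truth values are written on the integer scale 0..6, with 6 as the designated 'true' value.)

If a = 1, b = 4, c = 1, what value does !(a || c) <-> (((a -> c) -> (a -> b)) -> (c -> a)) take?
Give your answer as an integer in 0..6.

a || c = 1 || 1 = 1
!(a || c) = !1 = 5
a -> c = 1 -> 1 = 6
a -> b = 1 -> 4 = 6
(a -> c) -> (a -> b) = 6 -> 6 = 6
c -> a = 1 -> 1 = 6
((a -> c) -> (a -> b)) -> (c -> a) = 6 -> 6 = 6
!(a || c) <-> (((a -> c) -> (a -> b)) -> (c -> a)) = 5 <-> 6 = 5

5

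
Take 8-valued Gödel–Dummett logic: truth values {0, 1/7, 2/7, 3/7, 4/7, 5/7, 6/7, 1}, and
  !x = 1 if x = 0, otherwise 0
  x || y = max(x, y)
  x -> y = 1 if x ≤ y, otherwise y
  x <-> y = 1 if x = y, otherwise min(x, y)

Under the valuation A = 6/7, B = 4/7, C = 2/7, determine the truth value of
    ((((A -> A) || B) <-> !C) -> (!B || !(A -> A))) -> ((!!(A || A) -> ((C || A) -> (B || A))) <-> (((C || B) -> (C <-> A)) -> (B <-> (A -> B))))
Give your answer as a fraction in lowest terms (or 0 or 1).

1

A -> A = 6/7 -> 6/7 = 1
(A -> A) || B = 1 || 4/7 = 1
!C = !2/7 = 0
((A -> A) || B) <-> !C = 1 <-> 0 = 0
!B = !4/7 = 0
A -> A = 6/7 -> 6/7 = 1
!(A -> A) = !1 = 0
!B || !(A -> A) = 0 || 0 = 0
(((A -> A) || B) <-> !C) -> (!B || !(A -> A)) = 0 -> 0 = 1
A || A = 6/7 || 6/7 = 6/7
!(A || A) = !6/7 = 0
!!(A || A) = !0 = 1
C || A = 2/7 || 6/7 = 6/7
B || A = 4/7 || 6/7 = 6/7
(C || A) -> (B || A) = 6/7 -> 6/7 = 1
!!(A || A) -> ((C || A) -> (B || A)) = 1 -> 1 = 1
C || B = 2/7 || 4/7 = 4/7
C <-> A = 2/7 <-> 6/7 = 2/7
(C || B) -> (C <-> A) = 4/7 -> 2/7 = 2/7
A -> B = 6/7 -> 4/7 = 4/7
B <-> (A -> B) = 4/7 <-> 4/7 = 1
((C || B) -> (C <-> A)) -> (B <-> (A -> B)) = 2/7 -> 1 = 1
(!!(A || A) -> ((C || A) -> (B || A))) <-> (((C || B) -> (C <-> A)) -> (B <-> (A -> B))) = 1 <-> 1 = 1
((((A -> A) || B) <-> !C) -> (!B || !(A -> A))) -> ((!!(A || A) -> ((C || A) -> (B || A))) <-> (((C || B) -> (C <-> A)) -> (B <-> (A -> B)))) = 1 -> 1 = 1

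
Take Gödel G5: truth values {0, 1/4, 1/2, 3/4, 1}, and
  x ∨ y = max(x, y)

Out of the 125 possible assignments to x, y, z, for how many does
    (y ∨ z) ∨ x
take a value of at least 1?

value 1: 61 assignments (counts)
value 3/4: 37 assignments
value 1/2: 19 assignments
value 1/4: 7 assignments
value 0: 1 assignment
So 61 of the 125 assignments meet the threshold.

61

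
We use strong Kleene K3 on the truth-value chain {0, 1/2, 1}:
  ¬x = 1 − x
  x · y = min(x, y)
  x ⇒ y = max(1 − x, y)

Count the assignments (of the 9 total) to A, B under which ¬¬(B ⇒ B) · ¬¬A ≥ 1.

2

A = 0, B = 0 ↦ 0  <
A = 0, B = 1/2 ↦ 0  <
A = 0, B = 1 ↦ 0  <
A = 1/2, B = 0 ↦ 1/2  <
A = 1/2, B = 1/2 ↦ 1/2  <
A = 1/2, B = 1 ↦ 1/2  <
A = 1, B = 0 ↦ 1  ≥
A = 1, B = 1/2 ↦ 1/2  <
A = 1, B = 1 ↦ 1  ≥
So 2 of the 9 assignments meet the threshold.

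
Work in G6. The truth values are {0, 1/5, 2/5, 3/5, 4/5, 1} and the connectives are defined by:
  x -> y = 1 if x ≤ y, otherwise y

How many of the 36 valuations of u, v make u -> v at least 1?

value 1: 21 assignments (counts)
value 4/5: 1 assignment
value 3/5: 2 assignments
value 2/5: 3 assignments
value 1/5: 4 assignments
value 0: 5 assignments
So 21 of the 36 assignments meet the threshold.

21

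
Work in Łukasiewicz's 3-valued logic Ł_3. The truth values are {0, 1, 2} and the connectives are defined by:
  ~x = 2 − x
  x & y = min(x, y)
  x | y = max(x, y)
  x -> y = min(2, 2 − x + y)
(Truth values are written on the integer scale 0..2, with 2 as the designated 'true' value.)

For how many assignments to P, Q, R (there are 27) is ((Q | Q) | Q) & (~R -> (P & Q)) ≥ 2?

value 2: 6 assignments (counts)
value 1: 10 assignments
value 0: 11 assignments
So 6 of the 27 assignments meet the threshold.

6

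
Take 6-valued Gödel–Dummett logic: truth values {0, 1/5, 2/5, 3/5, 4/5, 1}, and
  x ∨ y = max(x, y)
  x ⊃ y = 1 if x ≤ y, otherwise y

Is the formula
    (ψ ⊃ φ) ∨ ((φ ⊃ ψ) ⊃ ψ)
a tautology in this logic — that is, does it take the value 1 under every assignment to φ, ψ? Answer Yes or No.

No

Counterexample: take φ = 0, ψ = 1/5.
ψ ⊃ φ = 1/5 ⊃ 0 = 0
φ ⊃ ψ = 0 ⊃ 1/5 = 1
(φ ⊃ ψ) ⊃ ψ = 1 ⊃ 1/5 = 1/5
(ψ ⊃ φ) ∨ ((φ ⊃ ψ) ⊃ ψ) = 0 ∨ 1/5 = 1/5
This gives 1/5 ≠ 1.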